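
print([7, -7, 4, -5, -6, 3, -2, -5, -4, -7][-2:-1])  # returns [-4]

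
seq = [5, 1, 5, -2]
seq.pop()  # -2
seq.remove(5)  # [1, 5]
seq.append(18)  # [1, 5, 18]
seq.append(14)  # [1, 5, 18, 14]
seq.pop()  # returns 14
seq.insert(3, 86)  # [1, 5, 18, 86]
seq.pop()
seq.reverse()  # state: [18, 5, 1]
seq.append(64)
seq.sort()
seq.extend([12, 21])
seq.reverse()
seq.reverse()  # [1, 5, 18, 64, 12, 21]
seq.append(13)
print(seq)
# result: [1, 5, 18, 64, 12, 21, 13]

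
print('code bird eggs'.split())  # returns ['code', 'bird', 'eggs']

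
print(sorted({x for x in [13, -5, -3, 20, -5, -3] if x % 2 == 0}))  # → [20]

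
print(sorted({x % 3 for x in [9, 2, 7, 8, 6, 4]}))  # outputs [0, 1, 2]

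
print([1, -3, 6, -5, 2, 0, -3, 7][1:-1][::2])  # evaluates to [-3, -5, 0]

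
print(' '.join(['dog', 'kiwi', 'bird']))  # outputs dog kiwi bird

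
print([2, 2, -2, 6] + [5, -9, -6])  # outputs [2, 2, -2, 6, 5, -9, -6]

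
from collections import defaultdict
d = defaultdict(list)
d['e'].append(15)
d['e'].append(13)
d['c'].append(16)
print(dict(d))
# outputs {'e': [15, 13], 'c': [16]}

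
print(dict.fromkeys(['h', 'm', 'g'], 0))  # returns {'h': 0, 'm': 0, 'g': 0}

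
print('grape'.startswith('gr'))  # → True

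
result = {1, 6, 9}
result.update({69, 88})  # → {1, 6, 9, 69, 88}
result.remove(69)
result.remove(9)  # {1, 6, 88}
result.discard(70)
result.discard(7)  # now {1, 6, 88}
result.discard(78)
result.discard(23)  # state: {1, 6, 88}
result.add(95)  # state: {1, 6, 88, 95}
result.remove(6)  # {1, 88, 95}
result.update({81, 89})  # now {1, 81, 88, 89, 95}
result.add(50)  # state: {1, 50, 81, 88, 89, 95}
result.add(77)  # {1, 50, 77, 81, 88, 89, 95}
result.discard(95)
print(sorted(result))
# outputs [1, 50, 77, 81, 88, 89]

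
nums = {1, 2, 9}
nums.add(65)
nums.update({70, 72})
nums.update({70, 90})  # {1, 2, 9, 65, 70, 72, 90}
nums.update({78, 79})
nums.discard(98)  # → {1, 2, 9, 65, 70, 72, 78, 79, 90}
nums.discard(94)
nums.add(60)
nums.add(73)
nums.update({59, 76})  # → {1, 2, 9, 59, 60, 65, 70, 72, 73, 76, 78, 79, 90}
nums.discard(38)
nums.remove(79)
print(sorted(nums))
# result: [1, 2, 9, 59, 60, 65, 70, 72, 73, 76, 78, 90]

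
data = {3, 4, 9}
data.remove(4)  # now {3, 9}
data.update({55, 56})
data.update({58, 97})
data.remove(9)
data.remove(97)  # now {3, 55, 56, 58}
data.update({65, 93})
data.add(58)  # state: {3, 55, 56, 58, 65, 93}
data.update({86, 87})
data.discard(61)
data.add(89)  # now {3, 55, 56, 58, 65, 86, 87, 89, 93}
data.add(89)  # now {3, 55, 56, 58, 65, 86, 87, 89, 93}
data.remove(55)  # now {3, 56, 58, 65, 86, 87, 89, 93}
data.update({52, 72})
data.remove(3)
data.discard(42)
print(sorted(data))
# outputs [52, 56, 58, 65, 72, 86, 87, 89, 93]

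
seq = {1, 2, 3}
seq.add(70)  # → {1, 2, 3, 70}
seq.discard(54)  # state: {1, 2, 3, 70}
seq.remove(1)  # {2, 3, 70}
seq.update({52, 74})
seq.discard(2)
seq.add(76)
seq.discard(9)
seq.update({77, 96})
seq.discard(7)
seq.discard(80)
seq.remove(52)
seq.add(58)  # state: {3, 58, 70, 74, 76, 77, 96}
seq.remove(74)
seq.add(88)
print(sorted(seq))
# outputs [3, 58, 70, 76, 77, 88, 96]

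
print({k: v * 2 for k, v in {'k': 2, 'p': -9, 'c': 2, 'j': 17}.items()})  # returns {'k': 4, 'p': -18, 'c': 4, 'j': 34}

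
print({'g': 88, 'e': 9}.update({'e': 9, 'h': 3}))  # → None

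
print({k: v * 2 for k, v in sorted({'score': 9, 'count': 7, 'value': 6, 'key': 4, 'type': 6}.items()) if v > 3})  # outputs {'count': 14, 'key': 8, 'score': 18, 'type': 12, 'value': 12}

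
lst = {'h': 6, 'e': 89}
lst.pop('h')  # 6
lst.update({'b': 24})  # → {'e': 89, 'b': 24}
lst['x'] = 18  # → {'e': 89, 'b': 24, 'x': 18}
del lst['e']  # {'b': 24, 'x': 18}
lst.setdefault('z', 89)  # 89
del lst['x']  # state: {'b': 24, 'z': 89}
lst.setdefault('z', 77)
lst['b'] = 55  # {'b': 55, 'z': 89}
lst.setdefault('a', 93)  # 93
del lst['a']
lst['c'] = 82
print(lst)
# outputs {'b': 55, 'z': 89, 'c': 82}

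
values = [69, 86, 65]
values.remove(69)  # [86, 65]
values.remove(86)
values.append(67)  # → [65, 67]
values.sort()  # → [65, 67]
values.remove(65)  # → [67]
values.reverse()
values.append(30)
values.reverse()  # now [30, 67]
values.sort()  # [30, 67]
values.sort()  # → [30, 67]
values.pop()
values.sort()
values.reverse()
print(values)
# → [30]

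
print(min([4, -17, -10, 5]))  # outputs -17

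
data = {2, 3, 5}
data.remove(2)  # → {3, 5}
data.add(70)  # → {3, 5, 70}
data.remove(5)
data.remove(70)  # {3}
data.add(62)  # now {3, 62}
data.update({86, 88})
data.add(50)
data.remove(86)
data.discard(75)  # {3, 50, 62, 88}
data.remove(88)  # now {3, 50, 62}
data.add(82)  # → {3, 50, 62, 82}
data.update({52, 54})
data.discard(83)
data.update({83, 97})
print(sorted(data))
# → [3, 50, 52, 54, 62, 82, 83, 97]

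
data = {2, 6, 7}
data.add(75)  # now {2, 6, 7, 75}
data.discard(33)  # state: {2, 6, 7, 75}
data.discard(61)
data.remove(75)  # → {2, 6, 7}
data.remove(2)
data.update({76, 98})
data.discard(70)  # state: {6, 7, 76, 98}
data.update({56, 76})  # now {6, 7, 56, 76, 98}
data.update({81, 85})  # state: {6, 7, 56, 76, 81, 85, 98}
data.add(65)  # {6, 7, 56, 65, 76, 81, 85, 98}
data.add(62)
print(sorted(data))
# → [6, 7, 56, 62, 65, 76, 81, 85, 98]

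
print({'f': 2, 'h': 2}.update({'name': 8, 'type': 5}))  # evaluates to None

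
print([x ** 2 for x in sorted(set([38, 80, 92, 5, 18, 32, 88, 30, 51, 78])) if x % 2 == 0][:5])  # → [324, 900, 1024, 1444, 6084]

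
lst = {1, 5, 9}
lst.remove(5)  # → {1, 9}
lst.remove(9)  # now {1}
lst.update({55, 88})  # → {1, 55, 88}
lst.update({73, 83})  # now {1, 55, 73, 83, 88}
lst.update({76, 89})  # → {1, 55, 73, 76, 83, 88, 89}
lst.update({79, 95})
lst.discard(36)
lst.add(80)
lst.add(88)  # {1, 55, 73, 76, 79, 80, 83, 88, 89, 95}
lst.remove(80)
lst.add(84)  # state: {1, 55, 73, 76, 79, 83, 84, 88, 89, 95}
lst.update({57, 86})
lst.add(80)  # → {1, 55, 57, 73, 76, 79, 80, 83, 84, 86, 88, 89, 95}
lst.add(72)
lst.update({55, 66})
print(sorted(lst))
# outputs [1, 55, 57, 66, 72, 73, 76, 79, 80, 83, 84, 86, 88, 89, 95]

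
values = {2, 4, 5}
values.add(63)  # {2, 4, 5, 63}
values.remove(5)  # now {2, 4, 63}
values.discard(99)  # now {2, 4, 63}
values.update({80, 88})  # {2, 4, 63, 80, 88}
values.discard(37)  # {2, 4, 63, 80, 88}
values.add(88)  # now {2, 4, 63, 80, 88}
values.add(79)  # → {2, 4, 63, 79, 80, 88}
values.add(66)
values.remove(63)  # {2, 4, 66, 79, 80, 88}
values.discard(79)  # {2, 4, 66, 80, 88}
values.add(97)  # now {2, 4, 66, 80, 88, 97}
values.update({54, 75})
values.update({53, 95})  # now {2, 4, 53, 54, 66, 75, 80, 88, 95, 97}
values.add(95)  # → {2, 4, 53, 54, 66, 75, 80, 88, 95, 97}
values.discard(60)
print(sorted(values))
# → [2, 4, 53, 54, 66, 75, 80, 88, 95, 97]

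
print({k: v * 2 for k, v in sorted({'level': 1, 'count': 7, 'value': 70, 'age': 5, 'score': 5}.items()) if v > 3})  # {'age': 10, 'count': 14, 'score': 10, 'value': 140}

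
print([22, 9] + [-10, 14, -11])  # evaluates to [22, 9, -10, 14, -11]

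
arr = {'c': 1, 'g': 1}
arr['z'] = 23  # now {'c': 1, 'g': 1, 'z': 23}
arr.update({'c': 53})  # {'c': 53, 'g': 1, 'z': 23}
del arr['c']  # {'g': 1, 'z': 23}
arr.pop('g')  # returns 1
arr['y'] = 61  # {'z': 23, 'y': 61}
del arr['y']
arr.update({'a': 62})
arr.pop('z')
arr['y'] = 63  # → {'a': 62, 'y': 63}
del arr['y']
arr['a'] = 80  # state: {'a': 80}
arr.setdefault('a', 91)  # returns 80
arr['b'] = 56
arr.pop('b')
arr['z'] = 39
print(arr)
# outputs {'a': 80, 'z': 39}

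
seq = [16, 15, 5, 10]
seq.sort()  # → [5, 10, 15, 16]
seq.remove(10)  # [5, 15, 16]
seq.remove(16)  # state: [5, 15]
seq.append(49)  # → [5, 15, 49]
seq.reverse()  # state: [49, 15, 5]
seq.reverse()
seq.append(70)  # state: [5, 15, 49, 70]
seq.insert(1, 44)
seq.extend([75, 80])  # [5, 44, 15, 49, 70, 75, 80]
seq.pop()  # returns 80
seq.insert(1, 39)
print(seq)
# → [5, 39, 44, 15, 49, 70, 75]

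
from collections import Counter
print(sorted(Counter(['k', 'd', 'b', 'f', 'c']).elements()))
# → ['b', 'c', 'd', 'f', 'k']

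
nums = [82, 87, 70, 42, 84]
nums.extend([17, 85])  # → [82, 87, 70, 42, 84, 17, 85]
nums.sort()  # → [17, 42, 70, 82, 84, 85, 87]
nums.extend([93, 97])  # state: [17, 42, 70, 82, 84, 85, 87, 93, 97]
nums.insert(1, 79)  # [17, 79, 42, 70, 82, 84, 85, 87, 93, 97]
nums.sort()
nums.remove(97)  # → [17, 42, 70, 79, 82, 84, 85, 87, 93]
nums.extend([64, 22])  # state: [17, 42, 70, 79, 82, 84, 85, 87, 93, 64, 22]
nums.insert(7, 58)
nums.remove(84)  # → [17, 42, 70, 79, 82, 85, 58, 87, 93, 64, 22]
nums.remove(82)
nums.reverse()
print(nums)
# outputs [22, 64, 93, 87, 58, 85, 79, 70, 42, 17]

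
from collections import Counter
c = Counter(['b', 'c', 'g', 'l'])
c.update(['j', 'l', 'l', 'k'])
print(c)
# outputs Counter({'l': 3, 'b': 1, 'c': 1, 'g': 1, 'j': 1, 'k': 1})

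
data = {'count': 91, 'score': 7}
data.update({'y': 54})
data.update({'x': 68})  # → {'count': 91, 'score': 7, 'y': 54, 'x': 68}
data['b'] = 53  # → {'count': 91, 'score': 7, 'y': 54, 'x': 68, 'b': 53}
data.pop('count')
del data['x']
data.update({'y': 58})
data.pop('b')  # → 53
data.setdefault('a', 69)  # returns 69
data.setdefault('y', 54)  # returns 58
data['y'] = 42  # {'score': 7, 'y': 42, 'a': 69}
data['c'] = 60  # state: {'score': 7, 'y': 42, 'a': 69, 'c': 60}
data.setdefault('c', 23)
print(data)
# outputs {'score': 7, 'y': 42, 'a': 69, 'c': 60}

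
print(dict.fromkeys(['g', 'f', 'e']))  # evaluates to {'g': None, 'f': None, 'e': None}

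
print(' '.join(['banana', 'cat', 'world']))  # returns banana cat world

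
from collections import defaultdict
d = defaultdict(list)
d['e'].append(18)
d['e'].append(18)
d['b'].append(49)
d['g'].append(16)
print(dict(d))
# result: {'e': [18, 18], 'b': [49], 'g': [16]}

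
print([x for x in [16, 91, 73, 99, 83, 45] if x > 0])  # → [16, 91, 73, 99, 83, 45]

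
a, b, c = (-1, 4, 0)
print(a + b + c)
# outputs 3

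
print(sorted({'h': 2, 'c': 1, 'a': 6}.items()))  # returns [('a', 6), ('c', 1), ('h', 2)]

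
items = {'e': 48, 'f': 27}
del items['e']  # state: {'f': 27}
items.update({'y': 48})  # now {'f': 27, 'y': 48}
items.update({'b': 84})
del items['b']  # {'f': 27, 'y': 48}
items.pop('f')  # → 27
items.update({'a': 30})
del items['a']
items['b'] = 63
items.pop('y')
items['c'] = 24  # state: {'b': 63, 'c': 24}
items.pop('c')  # 24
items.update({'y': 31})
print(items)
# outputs {'b': 63, 'y': 31}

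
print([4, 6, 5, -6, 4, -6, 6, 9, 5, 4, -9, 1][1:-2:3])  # [6, 4, 9]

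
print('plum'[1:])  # lum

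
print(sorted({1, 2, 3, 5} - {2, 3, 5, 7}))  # [1]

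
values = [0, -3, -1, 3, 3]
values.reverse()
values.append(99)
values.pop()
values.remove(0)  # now [3, 3, -1, -3]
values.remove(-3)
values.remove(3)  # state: [3, -1]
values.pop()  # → -1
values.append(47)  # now [3, 47]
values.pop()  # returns 47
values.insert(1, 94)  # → [3, 94]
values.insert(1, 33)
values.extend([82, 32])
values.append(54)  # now [3, 33, 94, 82, 32, 54]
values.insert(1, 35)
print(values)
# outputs [3, 35, 33, 94, 82, 32, 54]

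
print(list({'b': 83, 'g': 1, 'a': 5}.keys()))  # ['b', 'g', 'a']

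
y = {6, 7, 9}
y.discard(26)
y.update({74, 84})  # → {6, 7, 9, 74, 84}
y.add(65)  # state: {6, 7, 9, 65, 74, 84}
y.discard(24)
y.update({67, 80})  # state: {6, 7, 9, 65, 67, 74, 80, 84}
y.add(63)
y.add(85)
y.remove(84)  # {6, 7, 9, 63, 65, 67, 74, 80, 85}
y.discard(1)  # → {6, 7, 9, 63, 65, 67, 74, 80, 85}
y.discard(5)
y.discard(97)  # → {6, 7, 9, 63, 65, 67, 74, 80, 85}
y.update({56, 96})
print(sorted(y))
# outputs [6, 7, 9, 56, 63, 65, 67, 74, 80, 85, 96]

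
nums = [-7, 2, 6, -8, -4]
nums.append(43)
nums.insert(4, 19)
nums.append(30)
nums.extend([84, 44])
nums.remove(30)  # [-7, 2, 6, -8, 19, -4, 43, 84, 44]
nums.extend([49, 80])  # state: [-7, 2, 6, -8, 19, -4, 43, 84, 44, 49, 80]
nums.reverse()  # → [80, 49, 44, 84, 43, -4, 19, -8, 6, 2, -7]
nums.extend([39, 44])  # [80, 49, 44, 84, 43, -4, 19, -8, 6, 2, -7, 39, 44]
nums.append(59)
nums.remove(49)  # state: [80, 44, 84, 43, -4, 19, -8, 6, 2, -7, 39, 44, 59]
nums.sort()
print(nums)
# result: [-8, -7, -4, 2, 6, 19, 39, 43, 44, 44, 59, 80, 84]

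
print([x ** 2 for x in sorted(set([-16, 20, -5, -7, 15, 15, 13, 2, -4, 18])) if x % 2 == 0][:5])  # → [256, 16, 4, 324, 400]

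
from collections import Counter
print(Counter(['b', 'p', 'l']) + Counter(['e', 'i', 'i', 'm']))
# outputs Counter({'i': 2, 'b': 1, 'p': 1, 'l': 1, 'e': 1, 'm': 1})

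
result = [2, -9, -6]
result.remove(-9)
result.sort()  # [-6, 2]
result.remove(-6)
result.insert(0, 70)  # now [70, 2]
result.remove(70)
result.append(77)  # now [2, 77]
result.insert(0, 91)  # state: [91, 2, 77]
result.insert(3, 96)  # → [91, 2, 77, 96]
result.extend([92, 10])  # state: [91, 2, 77, 96, 92, 10]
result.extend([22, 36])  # [91, 2, 77, 96, 92, 10, 22, 36]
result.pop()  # 36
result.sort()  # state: [2, 10, 22, 77, 91, 92, 96]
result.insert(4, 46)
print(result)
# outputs [2, 10, 22, 77, 46, 91, 92, 96]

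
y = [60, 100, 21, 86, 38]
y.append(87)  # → [60, 100, 21, 86, 38, 87]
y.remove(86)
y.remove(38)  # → [60, 100, 21, 87]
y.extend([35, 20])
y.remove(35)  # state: [60, 100, 21, 87, 20]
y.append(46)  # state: [60, 100, 21, 87, 20, 46]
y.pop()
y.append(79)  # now [60, 100, 21, 87, 20, 79]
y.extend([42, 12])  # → [60, 100, 21, 87, 20, 79, 42, 12]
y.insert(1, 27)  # [60, 27, 100, 21, 87, 20, 79, 42, 12]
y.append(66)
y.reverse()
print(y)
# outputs [66, 12, 42, 79, 20, 87, 21, 100, 27, 60]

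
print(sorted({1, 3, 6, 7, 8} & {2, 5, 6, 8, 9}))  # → [6, 8]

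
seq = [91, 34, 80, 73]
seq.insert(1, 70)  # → [91, 70, 34, 80, 73]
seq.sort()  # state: [34, 70, 73, 80, 91]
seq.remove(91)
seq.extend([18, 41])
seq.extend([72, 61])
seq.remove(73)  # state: [34, 70, 80, 18, 41, 72, 61]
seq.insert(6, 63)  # [34, 70, 80, 18, 41, 72, 63, 61]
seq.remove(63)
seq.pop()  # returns 61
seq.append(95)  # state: [34, 70, 80, 18, 41, 72, 95]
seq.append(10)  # [34, 70, 80, 18, 41, 72, 95, 10]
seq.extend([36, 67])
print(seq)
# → [34, 70, 80, 18, 41, 72, 95, 10, 36, 67]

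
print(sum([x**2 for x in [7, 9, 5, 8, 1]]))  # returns 220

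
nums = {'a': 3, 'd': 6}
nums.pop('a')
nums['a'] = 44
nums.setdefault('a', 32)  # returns 44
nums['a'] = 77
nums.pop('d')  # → 6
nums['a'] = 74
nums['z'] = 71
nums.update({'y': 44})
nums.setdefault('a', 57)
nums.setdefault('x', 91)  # 91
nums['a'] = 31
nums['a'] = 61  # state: {'a': 61, 'z': 71, 'y': 44, 'x': 91}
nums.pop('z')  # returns 71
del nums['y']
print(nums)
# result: {'a': 61, 'x': 91}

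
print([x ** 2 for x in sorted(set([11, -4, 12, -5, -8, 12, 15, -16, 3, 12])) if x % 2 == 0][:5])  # [256, 64, 16, 144]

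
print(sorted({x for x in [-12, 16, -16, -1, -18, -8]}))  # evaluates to [-18, -16, -12, -8, -1, 16]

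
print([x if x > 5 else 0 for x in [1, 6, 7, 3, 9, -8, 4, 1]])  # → [0, 6, 7, 0, 9, 0, 0, 0]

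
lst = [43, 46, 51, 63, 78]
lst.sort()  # [43, 46, 51, 63, 78]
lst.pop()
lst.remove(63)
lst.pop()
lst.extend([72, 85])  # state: [43, 46, 72, 85]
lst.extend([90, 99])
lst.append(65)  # [43, 46, 72, 85, 90, 99, 65]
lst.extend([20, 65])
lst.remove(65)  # [43, 46, 72, 85, 90, 99, 20, 65]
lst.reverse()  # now [65, 20, 99, 90, 85, 72, 46, 43]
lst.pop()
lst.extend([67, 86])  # [65, 20, 99, 90, 85, 72, 46, 67, 86]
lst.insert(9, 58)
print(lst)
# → [65, 20, 99, 90, 85, 72, 46, 67, 86, 58]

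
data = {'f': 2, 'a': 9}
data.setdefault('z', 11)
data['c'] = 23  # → {'f': 2, 'a': 9, 'z': 11, 'c': 23}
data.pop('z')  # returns 11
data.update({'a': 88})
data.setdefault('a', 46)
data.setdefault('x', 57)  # 57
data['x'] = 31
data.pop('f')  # 2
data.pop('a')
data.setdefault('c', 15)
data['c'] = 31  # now {'c': 31, 'x': 31}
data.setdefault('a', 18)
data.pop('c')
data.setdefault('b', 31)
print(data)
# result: {'x': 31, 'a': 18, 'b': 31}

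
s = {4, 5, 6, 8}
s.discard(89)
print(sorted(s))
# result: [4, 5, 6, 8]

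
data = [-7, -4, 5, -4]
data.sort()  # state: [-7, -4, -4, 5]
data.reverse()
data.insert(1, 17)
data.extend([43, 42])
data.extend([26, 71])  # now [5, 17, -4, -4, -7, 43, 42, 26, 71]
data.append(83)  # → [5, 17, -4, -4, -7, 43, 42, 26, 71, 83]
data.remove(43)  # [5, 17, -4, -4, -7, 42, 26, 71, 83]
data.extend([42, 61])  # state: [5, 17, -4, -4, -7, 42, 26, 71, 83, 42, 61]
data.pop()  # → 61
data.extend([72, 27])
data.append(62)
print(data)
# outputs [5, 17, -4, -4, -7, 42, 26, 71, 83, 42, 72, 27, 62]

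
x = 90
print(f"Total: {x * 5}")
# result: Total: 450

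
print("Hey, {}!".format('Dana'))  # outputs Hey, Dana!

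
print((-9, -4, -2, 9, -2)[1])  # -4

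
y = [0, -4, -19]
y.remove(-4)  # [0, -19]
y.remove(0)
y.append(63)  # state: [-19, 63]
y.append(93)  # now [-19, 63, 93]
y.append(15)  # [-19, 63, 93, 15]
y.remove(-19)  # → [63, 93, 15]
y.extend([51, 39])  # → [63, 93, 15, 51, 39]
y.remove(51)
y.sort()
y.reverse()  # [93, 63, 39, 15]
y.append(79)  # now [93, 63, 39, 15, 79]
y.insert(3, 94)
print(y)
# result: [93, 63, 39, 94, 15, 79]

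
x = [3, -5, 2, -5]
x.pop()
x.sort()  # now [-5, 2, 3]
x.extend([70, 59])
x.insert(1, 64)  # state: [-5, 64, 2, 3, 70, 59]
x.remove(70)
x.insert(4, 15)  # [-5, 64, 2, 3, 15, 59]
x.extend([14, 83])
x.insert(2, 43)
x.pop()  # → 83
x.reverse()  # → [14, 59, 15, 3, 2, 43, 64, -5]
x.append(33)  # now [14, 59, 15, 3, 2, 43, 64, -5, 33]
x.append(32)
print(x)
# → [14, 59, 15, 3, 2, 43, 64, -5, 33, 32]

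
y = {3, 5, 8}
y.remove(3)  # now {5, 8}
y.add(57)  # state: {5, 8, 57}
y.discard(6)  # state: {5, 8, 57}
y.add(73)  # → {5, 8, 57, 73}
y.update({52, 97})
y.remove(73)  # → {5, 8, 52, 57, 97}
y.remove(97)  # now {5, 8, 52, 57}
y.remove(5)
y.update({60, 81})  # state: {8, 52, 57, 60, 81}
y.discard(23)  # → {8, 52, 57, 60, 81}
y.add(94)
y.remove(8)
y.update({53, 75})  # {52, 53, 57, 60, 75, 81, 94}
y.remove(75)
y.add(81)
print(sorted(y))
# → [52, 53, 57, 60, 81, 94]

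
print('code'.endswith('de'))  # True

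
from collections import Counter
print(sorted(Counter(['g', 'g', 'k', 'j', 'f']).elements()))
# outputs ['f', 'g', 'g', 'j', 'k']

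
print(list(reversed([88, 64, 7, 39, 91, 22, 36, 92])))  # [92, 36, 22, 91, 39, 7, 64, 88]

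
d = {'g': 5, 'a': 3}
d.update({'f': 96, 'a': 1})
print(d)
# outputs {'g': 5, 'a': 1, 'f': 96}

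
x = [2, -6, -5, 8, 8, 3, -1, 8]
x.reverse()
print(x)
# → [8, -1, 3, 8, 8, -5, -6, 2]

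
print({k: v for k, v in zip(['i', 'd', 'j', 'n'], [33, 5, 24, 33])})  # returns {'i': 33, 'd': 5, 'j': 24, 'n': 33}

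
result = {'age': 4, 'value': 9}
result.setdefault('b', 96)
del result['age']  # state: {'value': 9, 'b': 96}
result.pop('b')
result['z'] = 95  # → {'value': 9, 'z': 95}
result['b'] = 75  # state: {'value': 9, 'z': 95, 'b': 75}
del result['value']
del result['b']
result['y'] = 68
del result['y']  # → {'z': 95}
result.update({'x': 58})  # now {'z': 95, 'x': 58}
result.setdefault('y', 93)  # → 93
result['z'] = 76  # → {'z': 76, 'x': 58, 'y': 93}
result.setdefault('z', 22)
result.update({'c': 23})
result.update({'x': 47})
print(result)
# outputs {'z': 76, 'x': 47, 'y': 93, 'c': 23}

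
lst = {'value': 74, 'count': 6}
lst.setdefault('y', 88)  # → 88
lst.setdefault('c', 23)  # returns 23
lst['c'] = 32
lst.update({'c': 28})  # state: {'value': 74, 'count': 6, 'y': 88, 'c': 28}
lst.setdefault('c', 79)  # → 28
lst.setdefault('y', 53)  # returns 88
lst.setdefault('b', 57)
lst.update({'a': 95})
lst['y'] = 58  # {'value': 74, 'count': 6, 'y': 58, 'c': 28, 'b': 57, 'a': 95}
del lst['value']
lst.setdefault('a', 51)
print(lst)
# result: {'count': 6, 'y': 58, 'c': 28, 'b': 57, 'a': 95}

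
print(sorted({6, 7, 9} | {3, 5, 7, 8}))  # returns [3, 5, 6, 7, 8, 9]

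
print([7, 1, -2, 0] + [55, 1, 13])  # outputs [7, 1, -2, 0, 55, 1, 13]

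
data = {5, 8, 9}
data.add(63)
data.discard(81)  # {5, 8, 9, 63}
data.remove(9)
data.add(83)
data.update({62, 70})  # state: {5, 8, 62, 63, 70, 83}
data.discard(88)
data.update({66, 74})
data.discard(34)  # {5, 8, 62, 63, 66, 70, 74, 83}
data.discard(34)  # {5, 8, 62, 63, 66, 70, 74, 83}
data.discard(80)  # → {5, 8, 62, 63, 66, 70, 74, 83}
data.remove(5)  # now {8, 62, 63, 66, 70, 74, 83}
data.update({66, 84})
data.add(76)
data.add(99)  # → {8, 62, 63, 66, 70, 74, 76, 83, 84, 99}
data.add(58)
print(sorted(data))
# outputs [8, 58, 62, 63, 66, 70, 74, 76, 83, 84, 99]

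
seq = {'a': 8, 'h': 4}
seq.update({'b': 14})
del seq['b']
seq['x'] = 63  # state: {'a': 8, 'h': 4, 'x': 63}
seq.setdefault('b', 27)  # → 27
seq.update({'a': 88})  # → {'a': 88, 'h': 4, 'x': 63, 'b': 27}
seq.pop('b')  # 27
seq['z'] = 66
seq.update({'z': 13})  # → {'a': 88, 'h': 4, 'x': 63, 'z': 13}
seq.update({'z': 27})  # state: {'a': 88, 'h': 4, 'x': 63, 'z': 27}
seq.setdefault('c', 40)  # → 40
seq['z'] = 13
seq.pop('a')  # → 88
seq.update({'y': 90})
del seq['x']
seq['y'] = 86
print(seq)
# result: {'h': 4, 'z': 13, 'c': 40, 'y': 86}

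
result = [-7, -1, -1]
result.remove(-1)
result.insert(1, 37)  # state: [-7, 37, -1]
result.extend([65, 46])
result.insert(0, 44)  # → [44, -7, 37, -1, 65, 46]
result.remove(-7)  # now [44, 37, -1, 65, 46]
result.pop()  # 46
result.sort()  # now [-1, 37, 44, 65]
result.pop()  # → 65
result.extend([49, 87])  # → [-1, 37, 44, 49, 87]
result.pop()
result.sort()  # [-1, 37, 44, 49]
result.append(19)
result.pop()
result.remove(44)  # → [-1, 37, 49]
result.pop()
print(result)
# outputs [-1, 37]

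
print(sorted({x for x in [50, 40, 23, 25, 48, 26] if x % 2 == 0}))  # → [26, 40, 48, 50]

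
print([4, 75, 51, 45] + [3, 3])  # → [4, 75, 51, 45, 3, 3]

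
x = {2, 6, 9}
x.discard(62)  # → {2, 6, 9}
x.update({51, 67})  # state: {2, 6, 9, 51, 67}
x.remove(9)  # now {2, 6, 51, 67}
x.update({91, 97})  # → {2, 6, 51, 67, 91, 97}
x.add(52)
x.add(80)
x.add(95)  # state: {2, 6, 51, 52, 67, 80, 91, 95, 97}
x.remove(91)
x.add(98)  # {2, 6, 51, 52, 67, 80, 95, 97, 98}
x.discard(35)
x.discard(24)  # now {2, 6, 51, 52, 67, 80, 95, 97, 98}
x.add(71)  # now {2, 6, 51, 52, 67, 71, 80, 95, 97, 98}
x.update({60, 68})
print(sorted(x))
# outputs [2, 6, 51, 52, 60, 67, 68, 71, 80, 95, 97, 98]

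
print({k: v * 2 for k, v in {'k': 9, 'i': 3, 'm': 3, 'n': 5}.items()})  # {'k': 18, 'i': 6, 'm': 6, 'n': 10}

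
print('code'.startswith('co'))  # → True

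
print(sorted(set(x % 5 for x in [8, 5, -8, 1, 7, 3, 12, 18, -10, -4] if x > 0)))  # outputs [0, 1, 2, 3]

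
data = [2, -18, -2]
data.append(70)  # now [2, -18, -2, 70]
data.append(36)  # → [2, -18, -2, 70, 36]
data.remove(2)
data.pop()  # 36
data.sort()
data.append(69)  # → [-18, -2, 70, 69]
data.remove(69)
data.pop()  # 70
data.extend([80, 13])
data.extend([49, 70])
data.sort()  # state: [-18, -2, 13, 49, 70, 80]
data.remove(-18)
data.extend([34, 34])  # [-2, 13, 49, 70, 80, 34, 34]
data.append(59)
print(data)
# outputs [-2, 13, 49, 70, 80, 34, 34, 59]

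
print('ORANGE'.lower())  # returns orange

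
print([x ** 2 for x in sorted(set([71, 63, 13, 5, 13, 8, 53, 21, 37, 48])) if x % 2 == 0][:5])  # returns [64, 2304]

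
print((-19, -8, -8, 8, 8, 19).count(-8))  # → 2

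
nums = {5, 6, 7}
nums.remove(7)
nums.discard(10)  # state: {5, 6}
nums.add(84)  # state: {5, 6, 84}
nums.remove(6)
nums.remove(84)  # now {5}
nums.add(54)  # {5, 54}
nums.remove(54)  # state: {5}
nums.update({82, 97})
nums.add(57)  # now {5, 57, 82, 97}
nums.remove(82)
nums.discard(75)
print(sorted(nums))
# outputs [5, 57, 97]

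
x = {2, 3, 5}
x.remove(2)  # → {3, 5}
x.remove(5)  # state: {3}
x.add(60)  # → {3, 60}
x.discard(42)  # {3, 60}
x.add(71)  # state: {3, 60, 71}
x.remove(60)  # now {3, 71}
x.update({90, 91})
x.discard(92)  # {3, 71, 90, 91}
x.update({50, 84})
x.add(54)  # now {3, 50, 54, 71, 84, 90, 91}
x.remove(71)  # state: {3, 50, 54, 84, 90, 91}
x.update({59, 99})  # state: {3, 50, 54, 59, 84, 90, 91, 99}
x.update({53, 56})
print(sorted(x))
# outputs [3, 50, 53, 54, 56, 59, 84, 90, 91, 99]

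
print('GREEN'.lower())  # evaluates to green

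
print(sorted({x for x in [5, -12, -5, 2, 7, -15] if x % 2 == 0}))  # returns [-12, 2]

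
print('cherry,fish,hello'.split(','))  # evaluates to ['cherry', 'fish', 'hello']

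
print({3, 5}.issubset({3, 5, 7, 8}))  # True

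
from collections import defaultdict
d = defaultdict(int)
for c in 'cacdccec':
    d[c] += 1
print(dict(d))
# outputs {'c': 5, 'a': 1, 'd': 1, 'e': 1}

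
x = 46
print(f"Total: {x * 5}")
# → Total: 230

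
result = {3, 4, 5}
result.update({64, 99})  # {3, 4, 5, 64, 99}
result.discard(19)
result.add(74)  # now {3, 4, 5, 64, 74, 99}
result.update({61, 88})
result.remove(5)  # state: {3, 4, 61, 64, 74, 88, 99}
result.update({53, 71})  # {3, 4, 53, 61, 64, 71, 74, 88, 99}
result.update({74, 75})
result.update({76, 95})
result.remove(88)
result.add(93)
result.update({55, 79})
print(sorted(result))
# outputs [3, 4, 53, 55, 61, 64, 71, 74, 75, 76, 79, 93, 95, 99]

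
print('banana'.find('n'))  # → 2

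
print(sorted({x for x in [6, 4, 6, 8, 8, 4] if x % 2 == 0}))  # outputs [4, 6, 8]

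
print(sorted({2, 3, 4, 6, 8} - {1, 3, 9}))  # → [2, 4, 6, 8]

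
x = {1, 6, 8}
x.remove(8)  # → {1, 6}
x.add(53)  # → {1, 6, 53}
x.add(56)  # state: {1, 6, 53, 56}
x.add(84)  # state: {1, 6, 53, 56, 84}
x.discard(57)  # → {1, 6, 53, 56, 84}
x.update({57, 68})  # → {1, 6, 53, 56, 57, 68, 84}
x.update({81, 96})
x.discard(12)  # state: {1, 6, 53, 56, 57, 68, 81, 84, 96}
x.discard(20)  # {1, 6, 53, 56, 57, 68, 81, 84, 96}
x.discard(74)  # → {1, 6, 53, 56, 57, 68, 81, 84, 96}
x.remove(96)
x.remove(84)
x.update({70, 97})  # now {1, 6, 53, 56, 57, 68, 70, 81, 97}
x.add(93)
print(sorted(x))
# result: [1, 6, 53, 56, 57, 68, 70, 81, 93, 97]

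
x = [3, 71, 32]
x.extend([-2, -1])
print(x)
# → [3, 71, 32, -2, -1]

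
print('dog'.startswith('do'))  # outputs True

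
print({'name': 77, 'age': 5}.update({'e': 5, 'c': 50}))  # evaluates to None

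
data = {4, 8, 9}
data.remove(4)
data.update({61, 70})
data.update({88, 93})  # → {8, 9, 61, 70, 88, 93}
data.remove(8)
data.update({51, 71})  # {9, 51, 61, 70, 71, 88, 93}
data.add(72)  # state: {9, 51, 61, 70, 71, 72, 88, 93}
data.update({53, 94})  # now {9, 51, 53, 61, 70, 71, 72, 88, 93, 94}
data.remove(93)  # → {9, 51, 53, 61, 70, 71, 72, 88, 94}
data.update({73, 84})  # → {9, 51, 53, 61, 70, 71, 72, 73, 84, 88, 94}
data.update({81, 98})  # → {9, 51, 53, 61, 70, 71, 72, 73, 81, 84, 88, 94, 98}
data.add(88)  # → {9, 51, 53, 61, 70, 71, 72, 73, 81, 84, 88, 94, 98}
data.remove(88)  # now {9, 51, 53, 61, 70, 71, 72, 73, 81, 84, 94, 98}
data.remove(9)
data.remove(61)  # {51, 53, 70, 71, 72, 73, 81, 84, 94, 98}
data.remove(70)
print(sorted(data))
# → [51, 53, 71, 72, 73, 81, 84, 94, 98]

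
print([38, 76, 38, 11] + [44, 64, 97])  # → [38, 76, 38, 11, 44, 64, 97]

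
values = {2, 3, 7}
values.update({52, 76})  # {2, 3, 7, 52, 76}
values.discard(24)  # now {2, 3, 7, 52, 76}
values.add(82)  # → {2, 3, 7, 52, 76, 82}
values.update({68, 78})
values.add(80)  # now {2, 3, 7, 52, 68, 76, 78, 80, 82}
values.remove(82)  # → {2, 3, 7, 52, 68, 76, 78, 80}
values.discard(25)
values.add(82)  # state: {2, 3, 7, 52, 68, 76, 78, 80, 82}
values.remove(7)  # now {2, 3, 52, 68, 76, 78, 80, 82}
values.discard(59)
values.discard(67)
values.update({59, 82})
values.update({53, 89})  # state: {2, 3, 52, 53, 59, 68, 76, 78, 80, 82, 89}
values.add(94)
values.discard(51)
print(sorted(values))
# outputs [2, 3, 52, 53, 59, 68, 76, 78, 80, 82, 89, 94]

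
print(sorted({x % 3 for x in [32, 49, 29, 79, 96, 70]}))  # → [0, 1, 2]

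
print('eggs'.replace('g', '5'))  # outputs e55s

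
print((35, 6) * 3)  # (35, 6, 35, 6, 35, 6)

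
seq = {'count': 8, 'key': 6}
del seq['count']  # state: {'key': 6}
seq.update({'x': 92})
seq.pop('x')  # 92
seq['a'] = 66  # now {'key': 6, 'a': 66}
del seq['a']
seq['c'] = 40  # {'key': 6, 'c': 40}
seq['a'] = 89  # {'key': 6, 'c': 40, 'a': 89}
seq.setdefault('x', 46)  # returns 46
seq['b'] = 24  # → {'key': 6, 'c': 40, 'a': 89, 'x': 46, 'b': 24}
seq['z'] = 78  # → {'key': 6, 'c': 40, 'a': 89, 'x': 46, 'b': 24, 'z': 78}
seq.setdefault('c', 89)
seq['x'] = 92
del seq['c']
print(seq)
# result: {'key': 6, 'a': 89, 'x': 92, 'b': 24, 'z': 78}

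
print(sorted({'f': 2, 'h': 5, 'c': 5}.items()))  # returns [('c', 5), ('f', 2), ('h', 5)]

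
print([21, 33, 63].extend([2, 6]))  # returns None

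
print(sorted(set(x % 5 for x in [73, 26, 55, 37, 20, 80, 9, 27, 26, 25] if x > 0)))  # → [0, 1, 2, 3, 4]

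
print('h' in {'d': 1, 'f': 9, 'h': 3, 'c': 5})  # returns True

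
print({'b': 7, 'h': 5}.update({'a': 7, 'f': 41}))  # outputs None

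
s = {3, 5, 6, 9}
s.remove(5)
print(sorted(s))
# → [3, 6, 9]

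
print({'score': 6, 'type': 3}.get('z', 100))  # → 100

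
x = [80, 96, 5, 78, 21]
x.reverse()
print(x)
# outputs [21, 78, 5, 96, 80]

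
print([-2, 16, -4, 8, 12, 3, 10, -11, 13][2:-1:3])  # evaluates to [-4, 3]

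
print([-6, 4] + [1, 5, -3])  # [-6, 4, 1, 5, -3]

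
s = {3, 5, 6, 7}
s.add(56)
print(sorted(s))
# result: [3, 5, 6, 7, 56]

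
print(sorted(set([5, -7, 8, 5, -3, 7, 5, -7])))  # [-7, -3, 5, 7, 8]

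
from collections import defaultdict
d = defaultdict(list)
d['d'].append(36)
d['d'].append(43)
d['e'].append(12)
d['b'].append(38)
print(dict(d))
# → {'d': [36, 43], 'e': [12], 'b': [38]}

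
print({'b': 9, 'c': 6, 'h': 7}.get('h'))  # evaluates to 7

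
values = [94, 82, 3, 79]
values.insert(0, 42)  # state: [42, 94, 82, 3, 79]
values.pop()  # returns 79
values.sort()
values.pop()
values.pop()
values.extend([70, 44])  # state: [3, 42, 70, 44]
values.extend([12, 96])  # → [3, 42, 70, 44, 12, 96]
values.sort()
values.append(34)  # [3, 12, 42, 44, 70, 96, 34]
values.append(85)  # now [3, 12, 42, 44, 70, 96, 34, 85]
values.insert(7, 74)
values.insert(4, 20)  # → [3, 12, 42, 44, 20, 70, 96, 34, 74, 85]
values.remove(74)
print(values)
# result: [3, 12, 42, 44, 20, 70, 96, 34, 85]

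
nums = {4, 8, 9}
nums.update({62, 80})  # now {4, 8, 9, 62, 80}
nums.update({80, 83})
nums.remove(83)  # {4, 8, 9, 62, 80}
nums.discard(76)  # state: {4, 8, 9, 62, 80}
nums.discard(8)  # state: {4, 9, 62, 80}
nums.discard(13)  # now {4, 9, 62, 80}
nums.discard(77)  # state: {4, 9, 62, 80}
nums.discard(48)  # {4, 9, 62, 80}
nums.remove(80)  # {4, 9, 62}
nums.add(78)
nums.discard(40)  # {4, 9, 62, 78}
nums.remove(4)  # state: {9, 62, 78}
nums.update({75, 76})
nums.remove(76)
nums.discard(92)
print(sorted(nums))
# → [9, 62, 75, 78]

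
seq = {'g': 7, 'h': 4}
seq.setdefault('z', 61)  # 61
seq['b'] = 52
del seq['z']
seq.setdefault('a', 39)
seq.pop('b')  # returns 52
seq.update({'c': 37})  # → {'g': 7, 'h': 4, 'a': 39, 'c': 37}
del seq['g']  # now {'h': 4, 'a': 39, 'c': 37}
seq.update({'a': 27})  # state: {'h': 4, 'a': 27, 'c': 37}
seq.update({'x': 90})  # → {'h': 4, 'a': 27, 'c': 37, 'x': 90}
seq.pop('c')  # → 37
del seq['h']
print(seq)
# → {'a': 27, 'x': 90}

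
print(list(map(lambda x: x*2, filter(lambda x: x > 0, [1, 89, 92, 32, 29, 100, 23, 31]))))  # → [2, 178, 184, 64, 58, 200, 46, 62]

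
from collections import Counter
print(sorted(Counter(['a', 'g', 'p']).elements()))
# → ['a', 'g', 'p']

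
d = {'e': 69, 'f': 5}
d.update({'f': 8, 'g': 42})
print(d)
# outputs {'e': 69, 'f': 8, 'g': 42}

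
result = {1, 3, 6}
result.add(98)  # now {1, 3, 6, 98}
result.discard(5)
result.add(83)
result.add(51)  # {1, 3, 6, 51, 83, 98}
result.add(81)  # {1, 3, 6, 51, 81, 83, 98}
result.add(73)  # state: {1, 3, 6, 51, 73, 81, 83, 98}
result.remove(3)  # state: {1, 6, 51, 73, 81, 83, 98}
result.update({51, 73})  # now {1, 6, 51, 73, 81, 83, 98}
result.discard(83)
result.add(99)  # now {1, 6, 51, 73, 81, 98, 99}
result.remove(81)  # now {1, 6, 51, 73, 98, 99}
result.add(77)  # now {1, 6, 51, 73, 77, 98, 99}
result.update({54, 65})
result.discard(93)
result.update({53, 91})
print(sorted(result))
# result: [1, 6, 51, 53, 54, 65, 73, 77, 91, 98, 99]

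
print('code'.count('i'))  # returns 0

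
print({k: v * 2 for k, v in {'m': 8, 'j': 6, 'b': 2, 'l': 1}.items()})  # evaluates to {'m': 16, 'j': 12, 'b': 4, 'l': 2}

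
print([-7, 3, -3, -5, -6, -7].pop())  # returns -7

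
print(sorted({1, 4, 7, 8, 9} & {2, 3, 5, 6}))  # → []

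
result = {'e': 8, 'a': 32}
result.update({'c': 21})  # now {'e': 8, 'a': 32, 'c': 21}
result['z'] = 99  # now {'e': 8, 'a': 32, 'c': 21, 'z': 99}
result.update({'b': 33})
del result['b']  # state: {'e': 8, 'a': 32, 'c': 21, 'z': 99}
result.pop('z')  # 99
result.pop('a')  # 32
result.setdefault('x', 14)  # 14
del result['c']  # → {'e': 8, 'x': 14}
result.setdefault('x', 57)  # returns 14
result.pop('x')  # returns 14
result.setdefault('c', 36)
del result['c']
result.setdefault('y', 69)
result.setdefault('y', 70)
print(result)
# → {'e': 8, 'y': 69}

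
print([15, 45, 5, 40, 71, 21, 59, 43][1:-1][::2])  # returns [45, 40, 21]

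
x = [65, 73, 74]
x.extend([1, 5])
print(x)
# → [65, 73, 74, 1, 5]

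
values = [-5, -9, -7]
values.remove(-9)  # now [-5, -7]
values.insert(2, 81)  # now [-5, -7, 81]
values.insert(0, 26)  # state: [26, -5, -7, 81]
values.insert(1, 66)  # [26, 66, -5, -7, 81]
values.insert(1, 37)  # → [26, 37, 66, -5, -7, 81]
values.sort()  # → [-7, -5, 26, 37, 66, 81]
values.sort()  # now [-7, -5, 26, 37, 66, 81]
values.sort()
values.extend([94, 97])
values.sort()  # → [-7, -5, 26, 37, 66, 81, 94, 97]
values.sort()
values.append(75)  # [-7, -5, 26, 37, 66, 81, 94, 97, 75]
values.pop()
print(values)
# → [-7, -5, 26, 37, 66, 81, 94, 97]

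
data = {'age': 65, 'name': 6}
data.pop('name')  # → 6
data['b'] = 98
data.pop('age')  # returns 65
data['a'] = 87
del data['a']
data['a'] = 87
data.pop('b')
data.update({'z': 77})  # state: {'a': 87, 'z': 77}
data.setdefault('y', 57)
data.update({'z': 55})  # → {'a': 87, 'z': 55, 'y': 57}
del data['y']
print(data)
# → {'a': 87, 'z': 55}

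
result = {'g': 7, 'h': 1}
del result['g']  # {'h': 1}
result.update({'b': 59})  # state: {'h': 1, 'b': 59}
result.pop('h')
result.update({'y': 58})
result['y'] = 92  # {'b': 59, 'y': 92}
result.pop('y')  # 92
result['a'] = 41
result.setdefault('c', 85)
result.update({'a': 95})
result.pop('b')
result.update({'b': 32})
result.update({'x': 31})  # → {'a': 95, 'c': 85, 'b': 32, 'x': 31}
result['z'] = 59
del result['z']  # {'a': 95, 'c': 85, 'b': 32, 'x': 31}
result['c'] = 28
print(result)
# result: {'a': 95, 'c': 28, 'b': 32, 'x': 31}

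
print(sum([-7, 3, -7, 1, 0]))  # -10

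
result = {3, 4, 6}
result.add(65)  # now {3, 4, 6, 65}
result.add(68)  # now {3, 4, 6, 65, 68}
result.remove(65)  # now {3, 4, 6, 68}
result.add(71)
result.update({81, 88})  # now {3, 4, 6, 68, 71, 81, 88}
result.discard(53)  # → {3, 4, 6, 68, 71, 81, 88}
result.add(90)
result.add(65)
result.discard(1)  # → {3, 4, 6, 65, 68, 71, 81, 88, 90}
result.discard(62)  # {3, 4, 6, 65, 68, 71, 81, 88, 90}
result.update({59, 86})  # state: {3, 4, 6, 59, 65, 68, 71, 81, 86, 88, 90}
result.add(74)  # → {3, 4, 6, 59, 65, 68, 71, 74, 81, 86, 88, 90}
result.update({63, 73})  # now {3, 4, 6, 59, 63, 65, 68, 71, 73, 74, 81, 86, 88, 90}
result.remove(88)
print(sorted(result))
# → [3, 4, 6, 59, 63, 65, 68, 71, 73, 74, 81, 86, 90]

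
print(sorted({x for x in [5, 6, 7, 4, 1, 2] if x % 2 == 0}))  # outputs [2, 4, 6]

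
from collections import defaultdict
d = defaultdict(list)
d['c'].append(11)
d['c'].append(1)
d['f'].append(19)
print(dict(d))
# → {'c': [11, 1], 'f': [19]}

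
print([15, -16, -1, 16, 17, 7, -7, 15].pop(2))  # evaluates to -1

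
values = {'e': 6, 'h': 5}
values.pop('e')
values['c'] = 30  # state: {'h': 5, 'c': 30}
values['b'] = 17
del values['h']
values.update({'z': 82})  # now {'c': 30, 'b': 17, 'z': 82}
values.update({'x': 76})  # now {'c': 30, 'b': 17, 'z': 82, 'x': 76}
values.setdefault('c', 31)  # 30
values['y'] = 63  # {'c': 30, 'b': 17, 'z': 82, 'x': 76, 'y': 63}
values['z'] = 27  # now {'c': 30, 'b': 17, 'z': 27, 'x': 76, 'y': 63}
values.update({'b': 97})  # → {'c': 30, 'b': 97, 'z': 27, 'x': 76, 'y': 63}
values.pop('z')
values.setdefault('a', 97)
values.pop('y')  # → 63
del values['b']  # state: {'c': 30, 'x': 76, 'a': 97}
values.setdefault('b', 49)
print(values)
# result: {'c': 30, 'x': 76, 'a': 97, 'b': 49}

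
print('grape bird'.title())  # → Grape Bird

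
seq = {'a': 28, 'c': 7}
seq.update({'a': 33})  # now {'a': 33, 'c': 7}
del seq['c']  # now {'a': 33}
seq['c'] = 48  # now {'a': 33, 'c': 48}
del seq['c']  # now {'a': 33}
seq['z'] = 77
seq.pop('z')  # 77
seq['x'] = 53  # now {'a': 33, 'x': 53}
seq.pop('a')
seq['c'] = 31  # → {'x': 53, 'c': 31}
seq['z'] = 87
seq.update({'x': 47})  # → {'x': 47, 'c': 31, 'z': 87}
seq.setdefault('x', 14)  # 47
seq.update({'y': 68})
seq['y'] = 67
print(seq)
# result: {'x': 47, 'c': 31, 'z': 87, 'y': 67}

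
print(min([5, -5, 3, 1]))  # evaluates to -5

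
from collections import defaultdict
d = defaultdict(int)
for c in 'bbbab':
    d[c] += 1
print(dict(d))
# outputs {'b': 4, 'a': 1}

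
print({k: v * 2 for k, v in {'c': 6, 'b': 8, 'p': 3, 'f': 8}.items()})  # {'c': 12, 'b': 16, 'p': 6, 'f': 16}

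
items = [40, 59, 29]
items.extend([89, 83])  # [40, 59, 29, 89, 83]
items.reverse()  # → [83, 89, 29, 59, 40]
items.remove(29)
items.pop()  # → 40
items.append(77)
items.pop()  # 77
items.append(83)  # [83, 89, 59, 83]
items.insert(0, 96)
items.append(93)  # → [96, 83, 89, 59, 83, 93]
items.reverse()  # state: [93, 83, 59, 89, 83, 96]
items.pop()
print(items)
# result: [93, 83, 59, 89, 83]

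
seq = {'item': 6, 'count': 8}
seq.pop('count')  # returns 8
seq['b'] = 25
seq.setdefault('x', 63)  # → 63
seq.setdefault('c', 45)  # 45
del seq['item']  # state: {'b': 25, 'x': 63, 'c': 45}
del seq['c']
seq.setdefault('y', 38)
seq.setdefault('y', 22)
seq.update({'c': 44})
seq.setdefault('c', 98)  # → 44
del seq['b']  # {'x': 63, 'y': 38, 'c': 44}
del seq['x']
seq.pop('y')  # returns 38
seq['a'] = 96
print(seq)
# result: {'c': 44, 'a': 96}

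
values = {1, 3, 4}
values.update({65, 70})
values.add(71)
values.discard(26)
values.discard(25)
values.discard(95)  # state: {1, 3, 4, 65, 70, 71}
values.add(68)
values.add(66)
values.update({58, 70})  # {1, 3, 4, 58, 65, 66, 68, 70, 71}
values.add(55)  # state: {1, 3, 4, 55, 58, 65, 66, 68, 70, 71}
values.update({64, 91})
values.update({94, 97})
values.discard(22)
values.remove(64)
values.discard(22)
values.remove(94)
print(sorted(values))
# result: [1, 3, 4, 55, 58, 65, 66, 68, 70, 71, 91, 97]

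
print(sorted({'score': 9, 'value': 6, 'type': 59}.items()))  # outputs [('score', 9), ('type', 59), ('value', 6)]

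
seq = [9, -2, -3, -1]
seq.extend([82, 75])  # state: [9, -2, -3, -1, 82, 75]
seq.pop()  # 75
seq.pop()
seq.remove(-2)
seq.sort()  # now [-3, -1, 9]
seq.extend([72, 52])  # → [-3, -1, 9, 72, 52]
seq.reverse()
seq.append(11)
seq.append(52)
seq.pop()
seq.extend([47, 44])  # [52, 72, 9, -1, -3, 11, 47, 44]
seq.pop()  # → 44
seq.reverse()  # [47, 11, -3, -1, 9, 72, 52]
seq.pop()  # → 52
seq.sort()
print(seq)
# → [-3, -1, 9, 11, 47, 72]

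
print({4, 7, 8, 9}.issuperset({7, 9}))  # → True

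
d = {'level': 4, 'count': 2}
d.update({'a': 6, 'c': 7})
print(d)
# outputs {'level': 4, 'count': 2, 'a': 6, 'c': 7}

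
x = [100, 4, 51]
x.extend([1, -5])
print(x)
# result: [100, 4, 51, 1, -5]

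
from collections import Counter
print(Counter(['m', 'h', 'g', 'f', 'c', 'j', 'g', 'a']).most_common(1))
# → [('g', 2)]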